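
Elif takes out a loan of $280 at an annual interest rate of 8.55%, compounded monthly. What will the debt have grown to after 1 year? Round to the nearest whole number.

$305

Growth factor = (1 + 0.007125)^12 ≈ 1.0889314.
A ≈ 280 × 1.0889314 ≈ 304.9008.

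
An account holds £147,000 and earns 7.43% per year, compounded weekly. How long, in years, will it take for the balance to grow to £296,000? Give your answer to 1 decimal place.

We need (1 + 0.00142885)^(52t) = 2.0136, so 52t = ln 2.0136 / ln 1.001429 ≈ 490.2045.
t ≈ 490.2045/52 = 9.4270 years.

9.4 years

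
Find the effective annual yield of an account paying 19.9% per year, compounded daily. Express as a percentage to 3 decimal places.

One year is 365 periods at 0.000545205 each: (1 + 0.000545205)^365 ≈ 1.220116.
EAR = 1.220116 − 1 ≈ 22.01158%.

22.012%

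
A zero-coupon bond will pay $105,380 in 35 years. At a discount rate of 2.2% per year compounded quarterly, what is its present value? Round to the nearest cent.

$48,895.37

Growth factor = (1 + 0.0055)^140 ≈ 2.15521445197.
P = 105,380/2.15521445197 ≈ 48,895.3663.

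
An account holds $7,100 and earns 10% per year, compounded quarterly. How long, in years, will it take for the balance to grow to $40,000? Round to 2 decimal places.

(1 + 0.025)^(4t) = 40,000/7,100 = 5.6338.
4t·ln(1 + 0.025) = ln(5.6338); 4t = 1.7288/0.0246926 ≈ 70.0122.
t ≈ 17.5031 years.

17.50 years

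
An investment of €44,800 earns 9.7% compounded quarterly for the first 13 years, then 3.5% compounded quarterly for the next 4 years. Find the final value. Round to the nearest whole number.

€179,030

After 13 years at 9.7%: 44,800 × 3.47624659524 ≈ 155,735.8475.
Then 4 years at 3.5%: 155,735.8475 × 1.14957355243 ≈ 179,029.8114.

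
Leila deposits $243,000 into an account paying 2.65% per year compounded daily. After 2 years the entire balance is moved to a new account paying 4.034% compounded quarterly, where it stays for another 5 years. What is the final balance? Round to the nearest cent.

Phase 1: 243,000·(1 + 0.0265/365)^730 ≈ 256,225.9108.
Phase 2: 256,225.9108·(1 + 0.010085)^20 ≈ 313,170.9583.

$313,170.96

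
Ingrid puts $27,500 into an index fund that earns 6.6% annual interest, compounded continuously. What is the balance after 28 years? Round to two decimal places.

$174,545.60

A = P·e^(rt) = 27,500·e^(0.066·28) = 27,500·e^1.848.
e^1.848 ≈ 6.34711259472, so A ≈ 174,545.5964.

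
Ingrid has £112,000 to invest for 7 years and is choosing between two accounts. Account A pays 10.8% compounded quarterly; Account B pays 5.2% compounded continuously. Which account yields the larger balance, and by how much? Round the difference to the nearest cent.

Account A, by £74,975.04

A: (1 + 0.027)^28 ≈ 2.10849424864, so 112,000 × 2.10849424864 ≈ 236,151.3558.
B: e^(0.052·7) = e^0.364 ≈ 1.43907421416, so 112,000 × 1.43907421416 ≈ 161,176.3120.
Difference ≈ 74,975.0439 in favor of A.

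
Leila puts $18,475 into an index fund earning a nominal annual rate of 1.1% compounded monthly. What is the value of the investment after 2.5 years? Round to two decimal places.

Growth factor = (1 + 0.011/12)^30 ≈ 1.0278686675.
A ≈ 18,475 × 1.0278686675 ≈ 18,989.8736.

$18,989.87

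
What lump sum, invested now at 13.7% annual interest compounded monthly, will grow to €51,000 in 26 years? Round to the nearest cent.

€1,476.99

Growth factor = (1 + 0.137/12)^312 ≈ 34.529718564.
P = 51,000/34.529718564 ≈ 1,476.9886.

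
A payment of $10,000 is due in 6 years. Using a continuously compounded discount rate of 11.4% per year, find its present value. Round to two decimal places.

$5,045.95

P = A·e^(−rt) = 10,000·e^(−0.684).
e^(−0.684) ≈ 0.5045945719, so P ≈ 5,045.9457.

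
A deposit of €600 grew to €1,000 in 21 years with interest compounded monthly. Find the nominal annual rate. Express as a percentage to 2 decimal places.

2.43%

The 252-period growth factor is 1,000/600 = 1.66667.
r/12 = 1.66667^(1/252) − 1 ≈ 0.00202914, so r ≈ 12·0.00202914 = 2.43497%.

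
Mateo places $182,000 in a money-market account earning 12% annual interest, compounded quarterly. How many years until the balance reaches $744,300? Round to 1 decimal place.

11.9 years

We need (1 + 0.03)^(4t) = 4.0896, so 4t = ln 4.0896 / ln 1.03 ≈ 47.6487.
t ≈ 47.6487/4 = 11.9122 years.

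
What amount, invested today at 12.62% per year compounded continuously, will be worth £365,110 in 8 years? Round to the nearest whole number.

P = A·e^(−rt) = 365,110·e^(−1.0096).
e^(−1.0096) ≈ 0.364364696305, so P ≈ 133,033.1943.

£133,033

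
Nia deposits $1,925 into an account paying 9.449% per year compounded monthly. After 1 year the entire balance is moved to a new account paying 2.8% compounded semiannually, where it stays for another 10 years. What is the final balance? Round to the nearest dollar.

Phase 1: 1,925·(1 + 0.09449/12)^12 ≈ 2,114.9811.
Phase 2: 2,114.9811·(1 + 0.014)^20 ≈ 2,792.9657.

$2,793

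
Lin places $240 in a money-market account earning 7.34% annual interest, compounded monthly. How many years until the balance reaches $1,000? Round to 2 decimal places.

(1 + 0.00611667)^(12t) = 1,000/240 = 4.1667.
12t·ln(1 + 0.00611667) = ln(4.1667); 12t = 1.4271/0.00609804 ≈ 234.0289.
t ≈ 19.5024 years.

19.50 years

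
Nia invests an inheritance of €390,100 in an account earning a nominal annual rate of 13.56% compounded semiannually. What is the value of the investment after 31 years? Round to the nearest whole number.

€22,779,846

Growth factor = (1 + 0.0678)^62 ≈ 58.394887267061.
A ≈ 390,100 × 58.394887267061 ≈ 22,779,845.5229.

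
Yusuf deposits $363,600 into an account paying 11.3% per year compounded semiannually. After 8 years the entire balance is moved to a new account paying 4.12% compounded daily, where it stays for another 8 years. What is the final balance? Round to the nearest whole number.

$1,218,067

Phase 1: 363,600·(1 + 0.0565)^16 ≈ 876,064.1260.
Phase 2: 876,064.1260·(1 + 0.0412/365)^2920 ≈ 1,218,067.2873.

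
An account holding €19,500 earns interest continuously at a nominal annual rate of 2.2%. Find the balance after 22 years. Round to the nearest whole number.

A = P·e^(rt) = 19,500·e^(0.022·22) = 19,500·e^0.484.
e^0.484 ≈ 1.6225516457, so A ≈ 31,639.7571.

€31,640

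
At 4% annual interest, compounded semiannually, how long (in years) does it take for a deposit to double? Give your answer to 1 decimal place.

(1 + 0.02)^(2t) = 2.
2t = ln 2 / ln(1 + 0.02) ≈ 0.69315/0.0198026 ≈ 35.0028.
t ≈ 17.5014.

17.5 years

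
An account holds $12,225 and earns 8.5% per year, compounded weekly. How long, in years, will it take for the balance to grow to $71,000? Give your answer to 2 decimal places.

20.71 years

We need (1 + 0.00163462)^(52t) = 5.8078, so 52t = ln 5.8078 / ln 1.001635 ≈ 1077.0939.
t ≈ 1077.0939/52 = 20.7133 years.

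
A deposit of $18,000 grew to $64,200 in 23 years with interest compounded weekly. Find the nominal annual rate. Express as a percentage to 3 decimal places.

5.532%

(1 + r/52)^1196 = 64,200/18,000 = 3.56667.
1 + r/52 = 3.56667^(1/1196) ≈ 1.001064, so r/52 ≈ 0.0010638.
r ≈ 52·0.0010638 = 5.53177%.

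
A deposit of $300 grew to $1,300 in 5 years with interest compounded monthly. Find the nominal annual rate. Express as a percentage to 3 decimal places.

29.688%

(1 + r/12)^60 = 1,300/300 = 4.33333.
1 + r/12 = 4.33333^(1/60) ≈ 1.02474, so r/12 ≈ 0.02474.
r ≈ 12·0.02474 = 29.68804%.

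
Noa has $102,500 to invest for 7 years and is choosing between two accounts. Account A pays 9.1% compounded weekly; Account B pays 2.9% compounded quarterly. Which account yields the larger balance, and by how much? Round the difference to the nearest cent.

Account A growth factor: (1 + 0.00175)^364 ≈ 1.88974759856; balance ≈ 193,699.1289.
Account B growth factor: (1 + 0.00725)^28 ≈ 1.22417563017; balance ≈ 125,478.0021.
Account A is larger by 68,221.1268.

Account A, by $68,221.13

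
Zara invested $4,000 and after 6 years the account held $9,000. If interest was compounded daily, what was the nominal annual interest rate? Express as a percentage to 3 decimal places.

13.518%

The 2190-period growth factor is 9,000/4,000 = 2.25.
r/365 = 2.25^(1/2190) − 1 ≈ 0.000370356, so r ≈ 365·0.000370356 = 13.51801%.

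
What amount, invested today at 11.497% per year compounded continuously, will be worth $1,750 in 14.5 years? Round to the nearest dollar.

$330

P = A·e^(−rt) = 1,750·e^(−1.667065).
e^(−1.667065) ≈ 0.1888003824, so P ≈ 330.4007.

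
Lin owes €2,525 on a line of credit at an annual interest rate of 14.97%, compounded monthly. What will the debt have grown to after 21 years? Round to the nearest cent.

Periodic rate = 14.97%/12 = 0.012475; periods = 12·21 = 252.
A = 2,525·(1 + 0.012475)^252 ≈ 2,525·22.742893901 ≈ 57,425.8071.

€57,425.81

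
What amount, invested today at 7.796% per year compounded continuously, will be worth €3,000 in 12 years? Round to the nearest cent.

P = A·e^(−rt) = 3,000·e^(−0.93552).
e^(−0.93552) ≈ 0.3923817739, so P ≈ 1,177.1453.

€1,177.15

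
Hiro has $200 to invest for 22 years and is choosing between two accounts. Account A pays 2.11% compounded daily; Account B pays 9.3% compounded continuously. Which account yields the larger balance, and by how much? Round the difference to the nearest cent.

A: (1 + 0.0211/365)^8030 ≈ 1.59071974, so 200 × 1.59071974 ≈ 318.1439.
B: e^(0.093·22) = e^2.046 ≈ 7.736891562, so 200 × 7.736891562 ≈ 1,547.3783.
Difference ≈ 1,229.2344 in favor of B.

Account B, by $1,229.23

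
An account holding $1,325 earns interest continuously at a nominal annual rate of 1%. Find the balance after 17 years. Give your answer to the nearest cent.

$1,570.53

A = P·e^(rt) = 1,325·e^(0.01·17) = 1,325·e^0.17.
e^0.17 ≈ 1.185304851, so A ≈ 1,570.5289.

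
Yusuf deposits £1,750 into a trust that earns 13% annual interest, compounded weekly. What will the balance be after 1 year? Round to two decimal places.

Growth factor = (1 + 0.0025)^52 ≈ 1.138643647.
A ≈ 1,750 × 1.138643647 ≈ 1,992.6264.

£1,992.63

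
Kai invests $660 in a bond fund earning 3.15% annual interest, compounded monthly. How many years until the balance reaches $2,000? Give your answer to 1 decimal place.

35.2 years

(1 + 0.002625)^(12t) = 2,000/660 = 3.0303.
12t·ln(1 + 0.002625) = ln(3.0303); 12t = 1.1087/0.00262156 ≈ 422.9018.
t ≈ 35.2418 years.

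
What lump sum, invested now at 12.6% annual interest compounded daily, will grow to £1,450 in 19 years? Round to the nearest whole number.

£132

Growth factor = (1 + 0.126/365)^6935 ≈ 10.95270967.
P = 1,450/10.95270967 ≈ 132.3873.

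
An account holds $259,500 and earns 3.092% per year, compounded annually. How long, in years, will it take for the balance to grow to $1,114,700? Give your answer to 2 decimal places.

We need (1 + 0.03092)^t = 4.2956, so t = ln 4.2956 / ln 1.03092 ≈ 47.8656.

47.87 years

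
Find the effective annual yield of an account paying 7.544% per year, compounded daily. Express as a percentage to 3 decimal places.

EAR = (1 + 7.544%/365)^365 − 1 = (1 + 0.000206685)^365 − 1.
(1 + 0.000206685)^365 ≈ 1.07835, so EAR ≈ 7.83501%.

7.835%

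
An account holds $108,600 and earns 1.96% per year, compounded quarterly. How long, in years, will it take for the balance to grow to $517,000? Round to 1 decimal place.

79.8 years

(1 + 0.0049)^(4t) = 517,000/108,600 = 4.7606.
4t·ln(1 + 0.0049) = ln(4.7606); 4t = 1.5604/0.00488803 ≈ 319.2227.
t ≈ 79.8057 years.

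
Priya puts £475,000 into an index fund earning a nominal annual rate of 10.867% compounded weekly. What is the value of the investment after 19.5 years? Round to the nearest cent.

Growth factor = (1 + 0.10867/52)^1014 ≈ 8.304967758396.
A ≈ 475,000 × 8.304967758396 ≈ 3,944,859.6852.

£3,944,859.69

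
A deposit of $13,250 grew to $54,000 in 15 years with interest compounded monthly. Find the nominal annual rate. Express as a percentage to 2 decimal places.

9.40%

(1 + r/12)^180 = 54,000/13,250 = 4.07547.
1 + r/12 = 4.07547^(1/180) ≈ 1.007836, so r/12 ≈ 0.00783602.
r ≈ 12·0.00783602 = 9.40323%.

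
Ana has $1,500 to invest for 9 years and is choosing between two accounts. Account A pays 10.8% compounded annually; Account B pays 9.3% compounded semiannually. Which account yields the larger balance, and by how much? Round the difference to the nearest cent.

Account A growth factor: (1 + 0.108)^9 ≈ 2.516852958; balance ≈ 3,775.2794.
Account B growth factor: (1 + 0.0465)^18 ≈ 2.2662415; balance ≈ 3,399.3622.
Account A is larger by 375.9172.

Account A, by $375.92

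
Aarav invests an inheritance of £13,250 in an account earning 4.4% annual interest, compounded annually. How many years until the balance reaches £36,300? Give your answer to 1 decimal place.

23.4 years

(1 + 0.044)^t = 36,300/13,250 = 2.7396.
t·ln(1 + 0.044) = ln(2.7396); t = 1.0078/0.0430595 ≈ 23.4053.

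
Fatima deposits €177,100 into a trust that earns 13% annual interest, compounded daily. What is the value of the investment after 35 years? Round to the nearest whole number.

Periodic rate = 13%/365 = 0.000356164; periods = 365·35 = 12775.
A = 177,100·(1 + 0.13/365)^12775 ≈ 177,100·94.555779381404 ≈ 16,745,828.5284.

€16,745,829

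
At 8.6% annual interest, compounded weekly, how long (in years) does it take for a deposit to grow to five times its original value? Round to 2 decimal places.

(1 + 0.00165385)^(52t) = 5.
52t = ln 5 / ln(1 + 0.00165385) ≈ 1.6094/0.00165248 ≈ 973.9530.
t ≈ 18.7299.

18.73 years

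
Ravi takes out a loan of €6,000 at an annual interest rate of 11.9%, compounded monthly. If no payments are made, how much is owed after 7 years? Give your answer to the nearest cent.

€13,744.74

Periodic rate = 11.9%/12 = 0.00991667; periods = 12·7 = 84.
A = 6,000·(1 + 0.119/12)^84 ≈ 6,000·2.2907901751 ≈ 13,744.7411.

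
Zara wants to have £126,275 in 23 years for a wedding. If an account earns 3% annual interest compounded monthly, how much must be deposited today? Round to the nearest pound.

Growth factor = (1 + 0.0025)^276 ≈ 1.99199955309.
P = 126,275/1.99199955309 ≈ 63,391.0785.

£63,391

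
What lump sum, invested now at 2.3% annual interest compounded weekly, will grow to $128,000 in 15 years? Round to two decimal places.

$90,659.12

Growth factor = (1 + 0.023/52)^780 ≈ 1.41188222342.
P = 128,000/1.41188222342 ≈ 90,659.1201.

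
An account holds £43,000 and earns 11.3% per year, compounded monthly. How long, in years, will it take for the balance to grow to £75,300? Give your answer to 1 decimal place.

(1 + 0.00941667)^(12t) = 75,300/43,000 = 1.7512.
12t·ln(1 + 0.00941667) = ln(1.7512); 12t = 0.56028/0.00937261 ≈ 59.7785.
t ≈ 4.9815 years.

5.0 years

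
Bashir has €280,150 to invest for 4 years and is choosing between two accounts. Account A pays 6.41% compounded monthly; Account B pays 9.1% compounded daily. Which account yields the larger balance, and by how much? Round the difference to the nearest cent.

Account B, by €41,356.00

Account A growth factor: (1 + 0.0641/12)^48 ≈ 1.29138802368; balance ≈ 361,782.3548.
Account B growth factor: (1 + 0.091/365)^1460 ≈ 1.43900892801; balance ≈ 403,138.3512.
Account B is larger by 41,355.9963.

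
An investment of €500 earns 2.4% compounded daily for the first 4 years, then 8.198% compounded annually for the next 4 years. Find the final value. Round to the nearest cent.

€754.29

Phase 1: 500·(1 + 0.024/365)^1460 ≈ 550.3778.
Phase 2: 550.3778·(1 + 0.08198)^4 ≈ 754.2891.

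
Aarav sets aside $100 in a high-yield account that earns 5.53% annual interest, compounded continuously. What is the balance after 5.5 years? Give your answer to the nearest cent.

$135.55

A = P·e^(rt) = 100·e^(0.0553·5.5) = 100·e^0.30415.
e^0.30415 ≈ 1.35547236, so A ≈ 135.5472.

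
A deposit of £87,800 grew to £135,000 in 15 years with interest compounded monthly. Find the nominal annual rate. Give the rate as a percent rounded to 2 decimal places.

(1 + r/12)^180 = 135,000/87,800 = 1.53759.
1 + r/12 = 1.53759^(1/180) ≈ 1.002393, so r/12 ≈ 0.00239293.
r ≈ 12·0.00239293 = 2.87152%.

2.87%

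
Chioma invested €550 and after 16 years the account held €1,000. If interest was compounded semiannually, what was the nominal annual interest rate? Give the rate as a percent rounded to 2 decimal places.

(1 + r/2)^32 = 1,000/550 = 1.81818.
1 + r/2 = 1.81818^(1/32) ≈ 1.018858, so r/2 ≈ 0.018858.
r ≈ 2·0.018858 = 3.77160%.

3.77%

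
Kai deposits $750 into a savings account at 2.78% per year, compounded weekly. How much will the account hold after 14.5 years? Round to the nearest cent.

Periodic rate = 2.78%/52 = 0.000534615; periods = 52·14.5 = 754.
A = 750·(1 + 0.0278/52)^754 ≈ 750·1.49629535 ≈ 1,122.2215.

$1,122.22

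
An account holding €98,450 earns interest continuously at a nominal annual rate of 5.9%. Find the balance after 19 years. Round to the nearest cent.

A = P·e^(rt) = 98,450·e^(0.059·19) = 98,450·e^1.121.
e^1.121 ≈ 3.06792059043, so A ≈ 302,036.7821.

€302,036.78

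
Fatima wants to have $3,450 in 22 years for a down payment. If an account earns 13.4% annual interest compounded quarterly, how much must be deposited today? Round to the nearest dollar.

Growth factor = (1 + 0.0335)^88 ≈ 18.16863603.
P = 3,450/18.16863603 ≈ 189.8877.

$190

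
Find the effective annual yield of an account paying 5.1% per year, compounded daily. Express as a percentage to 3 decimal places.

5.232%

EAR = (1 + 5.1%/365)^365 − 1 = (1 + 0.000139726)^365 − 1.
(1 + 0.000139726)^365 ≈ 1.052319, so EAR ≈ 5.23191%.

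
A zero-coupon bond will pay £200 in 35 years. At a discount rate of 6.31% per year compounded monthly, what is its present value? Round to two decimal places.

Periodic rate = 6.31%/12 = 0.00525833; 420 periods.
P = 200/(1 + 0.0631/12)^420 ≈ 200/9.04953849 ≈ 22.1006.

£22.10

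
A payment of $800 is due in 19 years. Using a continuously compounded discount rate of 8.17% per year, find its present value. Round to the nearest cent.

$169.41

P = A·e^(−rt) = 800·e^(−1.5523).
e^(−1.5523) ≈ 0.211760364, so P ≈ 169.4083.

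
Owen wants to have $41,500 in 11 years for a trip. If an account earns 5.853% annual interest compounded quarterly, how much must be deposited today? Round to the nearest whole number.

Growth factor = (1 + 0.0146325)^44 ≈ 1.8948980365.
P = 41,500/1.8948980365 ≈ 21,900.9146.

$21,901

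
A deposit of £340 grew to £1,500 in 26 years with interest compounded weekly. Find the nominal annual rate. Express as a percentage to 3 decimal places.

The 1352-period growth factor is 1,500/340 = 4.41176.
r/52 = 4.41176^(1/1352) − 1 ≈ 0.00109844, so r ≈ 52·0.00109844 = 5.71188%.

5.712%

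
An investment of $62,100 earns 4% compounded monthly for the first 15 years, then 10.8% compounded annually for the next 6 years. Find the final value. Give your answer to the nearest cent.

After 15 years at 4%: 62,100 × 1.82030162737 ≈ 113,040.7311.
Then 6 years at 10.8%: 113,040.7311 × 1.85028472 ≈ 209,157.5374.

$209,157.54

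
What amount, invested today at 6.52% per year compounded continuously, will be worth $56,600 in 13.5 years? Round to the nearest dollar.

P = A·e^(−rt) = 56,600·e^(−0.8802).
e^(−0.8802) ≈ 0.41469996339, so P ≈ 23,472.0179.

$23,472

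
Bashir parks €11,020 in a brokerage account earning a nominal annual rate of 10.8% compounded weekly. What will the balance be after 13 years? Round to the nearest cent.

Periodic rate = 10.8%/52 = 0.00207692; periods = 52·13 = 676.
A = 11,020·(1 + 0.108/52)^676 ≈ 11,020·4.0655295927 ≈ 44,802.1361.

€44,802.14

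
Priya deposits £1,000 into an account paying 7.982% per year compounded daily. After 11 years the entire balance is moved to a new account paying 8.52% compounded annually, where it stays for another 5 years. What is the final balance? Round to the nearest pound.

£3,621

Phase 1: 1,000·(1 + 0.07982/365)^4015 ≈ 2,405.8999.
Phase 2: 2,405.8999·(1 + 0.0852)^5 ≈ 3,620.9829.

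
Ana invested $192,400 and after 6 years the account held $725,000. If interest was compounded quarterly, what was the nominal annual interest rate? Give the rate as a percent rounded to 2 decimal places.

22.73%

(1 + r/4)^24 = 725,000/192,400 = 3.76819.
1 + r/4 = 3.76819^(1/24) ≈ 1.056831, so r/4 ≈ 0.056831.
r ≈ 4·0.056831 = 22.73240%.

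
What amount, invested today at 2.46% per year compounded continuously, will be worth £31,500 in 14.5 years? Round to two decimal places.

P = A·e^(−rt) = 31,500·e^(−0.3567).
e^(−0.3567) ≈ 0.69998246098, so P ≈ 22,049.4475.

£22,049.45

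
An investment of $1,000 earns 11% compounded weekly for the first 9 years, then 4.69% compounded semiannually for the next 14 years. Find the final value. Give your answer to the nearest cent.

Phase 1: 1,000·(1 + 0.11/52)^468 ≈ 2,688.4219.
Phase 2: 2,688.4219·(1 + 0.02345)^28 ≈ 5,144.7357.

$5,144.74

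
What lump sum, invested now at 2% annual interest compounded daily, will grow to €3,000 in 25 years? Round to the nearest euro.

€1,820

Growth factor = (1 + 0.02/365)^9125 ≈ 1.648698686.
P = 3,000/1.648698686 ≈ 1,819.6169.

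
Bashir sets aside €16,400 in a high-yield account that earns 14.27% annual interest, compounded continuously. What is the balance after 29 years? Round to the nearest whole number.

A = P·e^(rt) = 16,400·e^(0.1427·29) = 16,400·e^4.1383.
e^4.1383 ≈ 62.69614735141, so A ≈ 1,028,216.8166.

€1,028,217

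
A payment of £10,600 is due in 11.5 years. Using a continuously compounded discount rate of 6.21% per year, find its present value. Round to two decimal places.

P = A·e^(−rt) = 10,600·e^(−0.71415).
e^(−0.71415) ≈ 0.48960810186, so P ≈ 5,189.8459.

£5,189.85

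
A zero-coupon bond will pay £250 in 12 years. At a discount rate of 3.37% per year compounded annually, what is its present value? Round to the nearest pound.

Annual rate = 3.37% = 0.0337; 12 periods.
P = 250/(1 + 0.0337)^12 ≈ 250/1.48844981 ≈ 167.9600.

£168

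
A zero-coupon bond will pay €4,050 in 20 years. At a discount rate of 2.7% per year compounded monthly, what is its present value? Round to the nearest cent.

Periodic rate = 2.7%/12 = 0.00225; 240 periods.
P = 4,050/(1 + 0.00225)^240 ≈ 4,050/1.714966265 ≈ 2,361.5625.

€2,361.56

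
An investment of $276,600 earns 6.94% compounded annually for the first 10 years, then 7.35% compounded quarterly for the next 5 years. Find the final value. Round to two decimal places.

After 10 years at 6.94%: 276,600 × 1.95614839505 ≈ 541,070.6461.
Then 5 years at 7.35%: 541,070.6461 × 1.43931080729 ≈ 778,768.8284.

$778,768.83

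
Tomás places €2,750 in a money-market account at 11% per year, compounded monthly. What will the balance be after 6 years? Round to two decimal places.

€5,304.71

Growth factor = (1 + 0.11/12)^72 ≈ 1.928983847.
A ≈ 2,750 × 1.928983847 ≈ 5,304.7056.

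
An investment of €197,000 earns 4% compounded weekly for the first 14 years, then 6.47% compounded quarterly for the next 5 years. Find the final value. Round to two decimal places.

€475,278.06

After 14 years at 4%: 197,000 × 1.75029566619 ≈ 344,808.2462.
Then 5 years at 6.47%: 344,808.2462 × 1.37838368279 ≈ 475,278.0603.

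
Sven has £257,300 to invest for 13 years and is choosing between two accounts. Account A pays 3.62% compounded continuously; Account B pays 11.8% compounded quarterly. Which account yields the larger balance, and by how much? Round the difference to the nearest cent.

Account A growth factor: e^(0.0362·13) = e^0.4706 ≈ 1.60095447779; balance ≈ 411,925.5871.
Account B growth factor: (1 + 0.0295)^52 ≈ 4.534926468699; balance ≈ 1,166,836.5804.
Account B is larger by 754,910.9933.

Account B, by £754,910.99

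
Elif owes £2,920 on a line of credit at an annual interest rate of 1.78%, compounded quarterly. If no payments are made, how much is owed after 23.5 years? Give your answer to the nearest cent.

£4,432.46

Periodic rate = 1.78%/4 = 0.00445; periods = 4·23.5 = 94.
A = 2,920·(1 + 0.00445)^94 ≈ 2,920·1.517967144 ≈ 4,432.4641.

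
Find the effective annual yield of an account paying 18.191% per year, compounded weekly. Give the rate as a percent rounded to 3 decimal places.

19.913%

One year is 52 periods at 0.00349827 each: (1 + 0.00349827)^52 ≈ 1.199126.
EAR = 1.199126 − 1 ≈ 19.91255%.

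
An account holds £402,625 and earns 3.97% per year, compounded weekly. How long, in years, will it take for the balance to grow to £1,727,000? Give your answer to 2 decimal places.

36.69 years

(1 + 0.000763462)^(52t) = 1,727,000/402,625 = 4.2894.
52t·ln(1 + 0.000763462) = ln(4.2894); 52t = 1.4561/0.00076317 ≈ 1908.0087.
t ≈ 36.6925 years.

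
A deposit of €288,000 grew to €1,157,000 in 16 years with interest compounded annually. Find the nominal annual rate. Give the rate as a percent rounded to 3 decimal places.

(1 + r)^16 = 1,157,000/288,000 = 4.01736.
1 + r = 4.01736^(1/16) ≈ 1.090803, so r ≈ 0.090803.
r ≈ 9.08030%.

9.080%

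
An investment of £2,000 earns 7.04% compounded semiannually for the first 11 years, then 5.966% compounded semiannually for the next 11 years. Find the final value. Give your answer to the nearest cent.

£8,173.45

After 11 years at 7.04%: 2,000 × 2.140591483 ≈ 4,281.1830.
Then 11 years at 5.966%: 4,281.1830 × 1.909157951 ≈ 8,173.4545.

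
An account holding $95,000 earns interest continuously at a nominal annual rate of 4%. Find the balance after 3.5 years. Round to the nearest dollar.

$109,276

A = P·e^(rt) = 95,000·e^(0.04·3.5) = 95,000·e^0.14.
e^0.14 ≈ 1.15027379886, so A ≈ 109,276.0109.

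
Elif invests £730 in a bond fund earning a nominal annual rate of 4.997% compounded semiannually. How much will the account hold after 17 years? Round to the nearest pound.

Periodic rate = 4.997%/2 = 0.024985; periods = 2·17 = 34.
A = 730·(1 + 0.024985)^34 ≈ 730·2.314170397 ≈ 1,689.3444.

£1,689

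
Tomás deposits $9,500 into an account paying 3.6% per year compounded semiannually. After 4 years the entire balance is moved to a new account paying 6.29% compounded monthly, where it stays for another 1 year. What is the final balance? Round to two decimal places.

$11,666.80

Phase 1: 9,500·(1 + 0.018)^8 ≈ 10,957.3574.
Phase 2: 10,957.3574·(1 + 0.0629/12)^12 ≈ 11,666.7961.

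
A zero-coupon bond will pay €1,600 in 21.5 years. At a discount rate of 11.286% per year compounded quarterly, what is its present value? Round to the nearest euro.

€146

Periodic rate = 11.286%/4 = 0.028215; 86 periods.
P = 1,600/(1 + 0.028215)^86 ≈ 1,600/10.94506714 ≈ 146.1846.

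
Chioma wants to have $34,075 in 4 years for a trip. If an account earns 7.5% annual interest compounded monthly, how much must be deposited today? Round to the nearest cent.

Growth factor = (1 + 0.00625)^48 ≈ 1.3485991513.
P = 34,075/1.3485991513 ≈ 25,266.9594.

$25,266.96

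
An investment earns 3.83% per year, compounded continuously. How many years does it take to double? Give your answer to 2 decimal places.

18.10 years

e^(0.0383t) = 2, so 0.0383t = ln 2 ≈ 0.69315.
t ≈ 0.69315/0.0383 ≈ 18.0978.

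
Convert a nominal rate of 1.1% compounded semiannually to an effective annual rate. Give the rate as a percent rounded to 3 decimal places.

1.103%

EAR = (1 + 1.1%/2)^2 − 1 = (1 + 0.0055)^2 − 1.
(1 + 0.0055)^2 ≈ 1.01103, so EAR ≈ 1.10303%.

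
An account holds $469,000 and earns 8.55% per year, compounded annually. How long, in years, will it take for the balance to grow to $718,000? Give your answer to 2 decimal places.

(1 + 0.0855)^t = 718,000/469,000 = 1.5309.
t·ln(1 + 0.0855) = ln(1.5309); t = 0.42587/0.0820407 ≈ 5.1909.

5.19 years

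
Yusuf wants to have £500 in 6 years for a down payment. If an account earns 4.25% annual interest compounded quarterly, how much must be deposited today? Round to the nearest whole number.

Growth factor = (1 + 0.010625)^24 ≈ 1.2887269.
P = 500/1.2887269 ≈ 387.9798.

£388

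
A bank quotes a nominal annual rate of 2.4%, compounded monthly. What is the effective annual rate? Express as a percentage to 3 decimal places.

2.427%

EAR = (1 + 2.4%/12)^12 − 1 = (1 + 0.002)^12 − 1.
(1 + 0.002)^12 ≈ 1.024266, so EAR ≈ 2.42658%.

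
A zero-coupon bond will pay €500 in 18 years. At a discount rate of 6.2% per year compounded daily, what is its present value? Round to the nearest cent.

Growth factor = (1 + 0.062/365)^6570 ≈ 3.05232998.
P = 500/3.05232998 ≈ 163.8093.

€163.81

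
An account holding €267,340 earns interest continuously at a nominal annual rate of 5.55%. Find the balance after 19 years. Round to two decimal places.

€767,410.04

A = P·e^(rt) = 267,340·e^(0.0555·19) = 267,340·e^1.0545.
e^1.0545 ≈ 2.87053952526, so A ≈ 767,410.0367.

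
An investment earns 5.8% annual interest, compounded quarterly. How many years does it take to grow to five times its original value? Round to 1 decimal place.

(1 + 0.0145)^(4t) = 5.
4t = ln 5 / ln(1 + 0.0145) ≈ 1.6094/0.0143959 ≈ 111.7985.
t ≈ 27.9496.

27.9 years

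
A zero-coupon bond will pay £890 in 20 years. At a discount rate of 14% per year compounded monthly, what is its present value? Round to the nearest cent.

Periodic rate = 14%/12 = 0.0116667; 240 periods.
P = 890/(1 + 0.14/12)^240 ≈ 890/16.1802701 ≈ 55.0053.

£55.01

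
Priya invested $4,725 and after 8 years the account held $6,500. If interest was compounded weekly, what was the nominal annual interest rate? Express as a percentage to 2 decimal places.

3.99%

(1 + r/52)^416 = 6,500/4,725 = 1.37566.
1 + r/52 = 1.37566^(1/416) ≈ 1.000767, so r/52 ≈ 0.000766964.
r ≈ 52·0.000766964 = 3.98821%.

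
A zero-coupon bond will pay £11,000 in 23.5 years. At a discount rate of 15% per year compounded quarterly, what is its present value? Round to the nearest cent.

Growth factor = (1 + 0.0375)^94 ≈ 31.833317885.
P = 11,000/31.833317885 ≈ 345.5499.

£345.55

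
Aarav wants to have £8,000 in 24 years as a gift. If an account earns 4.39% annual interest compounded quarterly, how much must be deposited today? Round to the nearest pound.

Growth factor = (1 + 0.010975)^96 ≈ 2.851543216.
P = 8,000/2.851543216 ≈ 2,805.4984.

£2,805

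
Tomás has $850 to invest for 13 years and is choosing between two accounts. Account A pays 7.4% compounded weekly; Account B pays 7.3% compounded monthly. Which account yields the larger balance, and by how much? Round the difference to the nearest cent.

A: (1 + 0.074/52)^676 ≈ 2.615136117, so 850 × 2.615136117 ≈ 2,222.8657.
B: (1 + 0.073/12)^156 ≈ 2.57570971, so 850 × 2.57570971 ≈ 2,189.3533.
Difference ≈ 33.5124 in favor of A.

Account A, by $33.51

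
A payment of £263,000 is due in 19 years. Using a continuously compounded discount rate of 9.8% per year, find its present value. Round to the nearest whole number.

P = A·e^(−rt) = 263,000·e^(−1.862).
e^(−1.862) ≈ 0.155361596245, so P ≈ 40,860.0998.

£40,860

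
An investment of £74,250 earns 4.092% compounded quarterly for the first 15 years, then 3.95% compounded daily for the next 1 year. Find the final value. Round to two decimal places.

£142,254.44

After 15 years at 4.092%: 74,250 × 1.84168637868 ≈ 136,745.2136.
Then 1 years at 3.95%: 136,745.2136 × 1.0402882756 ≈ 142,254.4425.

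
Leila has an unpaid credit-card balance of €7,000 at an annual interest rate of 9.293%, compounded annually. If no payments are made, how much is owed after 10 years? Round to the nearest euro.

€17,022

Growth factor = (1 + 0.09293)^10 ≈ 2.4317754594.
A ≈ 7,000 × 2.4317754594 ≈ 17,022.4282.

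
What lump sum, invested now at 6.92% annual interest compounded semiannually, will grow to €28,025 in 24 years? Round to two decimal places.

Periodic rate = 6.92%/2 = 0.0346; 48 periods.
P = 28,025/(1 + 0.0346)^48 ≈ 28,025/5.1177463298 ≈ 5,476.0432.

€5,476.04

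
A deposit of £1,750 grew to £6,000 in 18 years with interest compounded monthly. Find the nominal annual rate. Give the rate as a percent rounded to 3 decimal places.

6.865%

The 216-period growth factor is 6,000/1,750 = 3.42857.
r/12 = 3.42857^(1/216) − 1 ≈ 0.00572067, so r ≈ 12·0.00572067 = 6.86480%.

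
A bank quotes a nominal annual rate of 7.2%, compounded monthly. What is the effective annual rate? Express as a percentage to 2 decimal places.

EAR = (1 + 7.2%/12)^12 − 1 = (1 + 0.006)^12 − 1.
(1 + 0.006)^12 ≈ 1.074424, so EAR ≈ 7.44242%.

7.44%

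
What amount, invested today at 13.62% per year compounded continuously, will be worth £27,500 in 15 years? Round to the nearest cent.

P = A·e^(−rt) = 27,500·e^(−2.043).
e^(−2.043) ≈ 0.12963920929, so P ≈ 3,565.0783.

£3,565.08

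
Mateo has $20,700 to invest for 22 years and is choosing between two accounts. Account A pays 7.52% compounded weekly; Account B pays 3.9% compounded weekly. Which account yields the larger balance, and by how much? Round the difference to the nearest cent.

Account A growth factor: (1 + 0.0752/52)^1144 ≈ 5.22369441346; balance ≈ 108,130.4744.
Account B growth factor: (1 + 0.00075)^1144 ≈ 2.3576807689; balance ≈ 48,803.9919.
Account A is larger by 59,326.4824.

Account A, by $59,326.48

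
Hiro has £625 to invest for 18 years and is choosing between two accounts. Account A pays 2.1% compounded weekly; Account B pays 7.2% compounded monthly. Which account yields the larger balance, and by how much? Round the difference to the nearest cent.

Account B, by £1,363.29

Account A growth factor: (1 + 0.021/52)^936 ≈ 1.45925159; balance ≈ 912.0322.
Account B growth factor: (1 + 0.006)^216 ≈ 3.640523472; balance ≈ 2,275.3272.
Account B is larger by 1,363.2949.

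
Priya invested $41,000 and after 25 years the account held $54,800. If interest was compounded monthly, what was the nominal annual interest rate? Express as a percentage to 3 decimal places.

1.161%

The 300-period growth factor is 54,800/41,000 = 1.33659.
r/12 = 1.33659^(1/300) − 1 ≈ 0.000967528, so r ≈ 12·0.000967528 = 1.16103%.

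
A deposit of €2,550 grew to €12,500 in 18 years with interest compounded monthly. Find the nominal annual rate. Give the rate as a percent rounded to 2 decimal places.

8.86%

(1 + r/12)^216 = 12,500/2,550 = 4.90196.
1 + r/12 = 4.90196^(1/216) ≈ 1.007387, so r/12 ≈ 0.00738657.
r ≈ 12·0.00738657 = 8.86388%.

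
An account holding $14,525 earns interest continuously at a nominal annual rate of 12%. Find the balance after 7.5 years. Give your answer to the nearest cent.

$35,725.74

A = P·e^(rt) = 14,525·e^(0.12·7.5) = 14,525·e^0.9.
e^0.9 ≈ 2.4596031112, so A ≈ 35,725.7352.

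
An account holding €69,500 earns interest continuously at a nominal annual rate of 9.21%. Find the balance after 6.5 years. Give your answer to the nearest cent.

€126,466.41

A = P·e^(rt) = 69,500·e^(0.0921·6.5) = 69,500·e^0.59865.
e^0.59865 ≈ 1.81966059967, so A ≈ 126,466.4117.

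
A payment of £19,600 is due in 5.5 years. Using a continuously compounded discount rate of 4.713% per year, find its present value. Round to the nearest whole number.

P = A·e^(−rt) = 19,600·e^(−0.259215).
e^(−0.259215) ≈ 0.77165709893, so P ≈ 15,124.4791.

£15,124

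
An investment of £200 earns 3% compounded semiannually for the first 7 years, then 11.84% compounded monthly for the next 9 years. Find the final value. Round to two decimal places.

After 7 years at 3%: 200 × 1.23175573 ≈ 246.3511.
Then 9 years at 11.84%: 246.3511 × 2.88746041 ≈ 711.3292.

£711.33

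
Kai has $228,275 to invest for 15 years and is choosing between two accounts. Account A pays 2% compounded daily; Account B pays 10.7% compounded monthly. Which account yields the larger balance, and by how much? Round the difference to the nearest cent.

Account B, by $820,130.02

Account A growth factor: (1 + 0.02/365)^5475 ≈ 1.3498477133; balance ≈ 308,136.4868.
Account B growth factor: (1 + 0.107/12)^180 ≈ 4.942575881331; balance ≈ 1,128,266.5093.
Account B is larger by 820,130.0226.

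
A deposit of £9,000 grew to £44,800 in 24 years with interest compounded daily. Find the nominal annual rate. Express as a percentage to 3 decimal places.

6.688%

(1 + r/365)^8760 = 44,800/9,000 = 4.97778.
1 + r/365 = 4.97778^(1/8760) ≈ 1.000183, so r/365 ≈ 0.000183234.
r ≈ 365·0.000183234 = 6.68804%.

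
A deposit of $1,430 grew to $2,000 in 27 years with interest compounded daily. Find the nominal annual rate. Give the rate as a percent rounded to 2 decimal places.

1.24%

The 9855-period growth factor is 2,000/1,430 = 1.3986.
r/365 = 1.3986^(1/9855) − 1 ≈ 0.0000340414, so r ≈ 365·0.0000340414 = 1.24251%.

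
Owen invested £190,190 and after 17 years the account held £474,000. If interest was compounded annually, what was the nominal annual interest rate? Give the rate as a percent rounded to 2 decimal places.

(1 + r)^17 = 474,000/190,190 = 2.49224.
1 + r = 2.49224^(1/17) ≈ 1.055186, so r ≈ 0.0551856.
r ≈ 5.51856%.

5.52%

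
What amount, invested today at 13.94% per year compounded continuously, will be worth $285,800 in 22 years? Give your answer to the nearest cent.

P = A·e^(−rt) = 285,800·e^(−3.0668).
e^(−3.0668) ≈ 0.046569940483, so P ≈ 13,309.6890.

$13,309.69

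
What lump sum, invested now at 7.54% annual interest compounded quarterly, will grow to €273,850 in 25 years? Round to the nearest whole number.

Growth factor = (1 + 0.01885)^100 ≈ 6.47179837914.
P = 273,850/6.47179837914 ≈ 42,314.3590.

€42,314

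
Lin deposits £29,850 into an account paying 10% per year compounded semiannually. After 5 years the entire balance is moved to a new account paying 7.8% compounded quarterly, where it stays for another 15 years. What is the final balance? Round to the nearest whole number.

£154,907

After 5 years at 10%: 29,850 × 1.62889462678 ≈ 48,622.5046.
Then 15 years at 7.8%: 48,622.5046 × 3.18591222836 ≈ 154,907.0320.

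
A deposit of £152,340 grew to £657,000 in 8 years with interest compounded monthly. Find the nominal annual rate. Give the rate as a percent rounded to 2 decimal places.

The 96-period growth factor is 657,000/152,340 = 4.31272.
r/12 = 4.31272^(1/96) − 1 ≈ 0.0153412, so r ≈ 12·0.0153412 = 18.40940%.

18.41%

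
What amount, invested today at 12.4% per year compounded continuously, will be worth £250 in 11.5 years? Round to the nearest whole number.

P = A·e^(−rt) = 250·e^(−1.426).
e^(−1.426) ≈ 0.240268075, so P ≈ 60.0670.

£60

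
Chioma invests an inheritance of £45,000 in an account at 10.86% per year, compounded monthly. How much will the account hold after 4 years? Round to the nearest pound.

Growth factor = (1 + 0.00905)^48 ≈ 1.5410224421.
A ≈ 45,000 × 1.5410224421 ≈ 69,346.0099.

£69,346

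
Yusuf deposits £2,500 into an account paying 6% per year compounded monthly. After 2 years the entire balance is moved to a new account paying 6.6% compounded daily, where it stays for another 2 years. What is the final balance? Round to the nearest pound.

After 2 years at 6%: 2,500 × 1.127159776 ≈ 2,817.8994.
Then 2 years at 6.6%: 2,817.8994 × 1.141094703 ≈ 3,215.4901.

£3,215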